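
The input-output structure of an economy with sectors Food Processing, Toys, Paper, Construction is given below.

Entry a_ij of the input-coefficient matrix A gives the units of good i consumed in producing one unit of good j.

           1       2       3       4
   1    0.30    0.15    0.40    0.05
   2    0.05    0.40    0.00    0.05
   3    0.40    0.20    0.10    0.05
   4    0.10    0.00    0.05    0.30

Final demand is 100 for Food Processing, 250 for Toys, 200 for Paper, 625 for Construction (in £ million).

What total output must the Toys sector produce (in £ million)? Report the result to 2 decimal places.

I − A =
  [   0.70    -0.15    -0.40    -0.05]
  [  -0.05     0.60     0.00    -0.05]
  [  -0.40    -0.20     0.90    -0.05]
  [  -0.10     0.00    -0.05     0.70]
Compute the cofactors C_ij = (−1)^(i+j)·(3×3 minor ij) of I−A; the adjugate is their transpose:
adj(I−A) = Cᵀ =
  [ 0.376000   0.150625   0.169875   0.049750]
  [ 0.036875   0.319750   0.017875   0.026750]
  [ 0.179000   0.139750   0.285000   0.043125]
  [ 0.066500   0.031500   0.044625   0.271250]
det(I−A) = Σ_j (I−A)_1j·C_1j = (0.70)(0.376000) + (-0.15)(0.036875) + (-0.40)(0.179000) + (-0.05)(0.066500) = 0.18274375
(I − A)⁻¹ = adj(I−A) / det(I−A) ≈
  [   2.0575     0.8242     0.9296     0.2722]
  [   0.2018     1.7497     0.0978     0.1464]
  [   0.9795     0.7647     1.5596     0.2360]
  [   0.3639     0.1724     0.2442     1.4843]
x = (I − A)⁻¹ d = adj(I−A)·d / det(I−A), with det(I−A) = 0.18274375:
  x_1 = (0.376000·100 + 0.150625·250 + 0.169875·200 + 0.049750·625) / 0.18274375 = 140.325 / 0.18274375 ≈ 767.88
  x_2 = (0.036875·100 + 0.319750·250 + 0.017875·200 + 0.026750·625) / 0.18274375 = 103.91875 / 0.18274375 ≈ 568.66
  x_3 = (0.179000·100 + 0.139750·250 + 0.285000·200 + 0.043125·625) / 0.18274375 = 136.790625 / 0.18274375 ≈ 748.54
  x_4 = (0.066500·100 + 0.031500·250 + 0.044625·200 + 0.271250·625) / 0.18274375 = 192.98125 / 0.18274375 ≈ 1056.02

x_2 = 568.66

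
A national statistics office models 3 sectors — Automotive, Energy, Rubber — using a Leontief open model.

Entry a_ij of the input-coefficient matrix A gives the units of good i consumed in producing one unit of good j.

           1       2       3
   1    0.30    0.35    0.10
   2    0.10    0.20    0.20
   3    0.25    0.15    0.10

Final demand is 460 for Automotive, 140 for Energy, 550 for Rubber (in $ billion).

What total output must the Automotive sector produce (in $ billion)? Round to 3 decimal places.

x_1 = 1081.455

I − A =
  [   0.70    -0.35    -0.10]
  [  -0.10     0.80    -0.20]
  [  -0.25    -0.15     0.90]
Cofactors of I−A, C_ij = (−1)^(i+j)·(minor ij) (rows/columns in the sector order above):
  C_11 = (0.80)(0.90) − (-0.20)(-0.15) = 0.6900
  C_12 = −[(-0.10)(0.90) − (-0.20)(-0.25)] = 0.1400
  C_13 = (-0.10)(-0.15) − (0.80)(-0.25) = 0.2150
  C_21 = −[(-0.35)(0.90) − (-0.10)(-0.15)] = 0.3300
  C_22 = (0.70)(0.90) − (-0.10)(-0.25) = 0.6050
  C_23 = −[(0.70)(-0.15) − (-0.35)(-0.25)] = 0.1925
  C_31 = (-0.35)(-0.20) − (-0.10)(0.80) = 0.1500
  C_32 = −[(0.70)(-0.20) − (-0.10)(-0.10)] = 0.1500
  C_33 = (0.70)(0.80) − (-0.35)(-0.10) = 0.5250
det(I−A) = Σ_j (I−A)_1j·C_1j = (0.70)(0.6900) + (-0.35)(0.1400) + (-0.10)(0.2150) = 0.4125
adj(I−A) = Cᵀ =
  [ 0.6900   0.3300   0.1500]
  [ 0.1400   0.6050   0.1500]
  [ 0.2150   0.1925   0.5250]
(I − A)⁻¹ = adj(I−A) / det(I−A) ≈
  [   1.6727     0.8000     0.3636]
  [   0.3394     1.4667     0.3636]
  [   0.5212     0.4667     1.2727]
x = (I − A)⁻¹ d = adj(I−A)·d / det(I−A), with det(I−A) = 0.4125:
  x_1 = (0.6900·460 + 0.3300·140 + 0.1500·550) / 0.4125 = 446.10 / 0.4125 ≈ 1081.455
  x_2 = (0.1400·460 + 0.6050·140 + 0.1500·550) / 0.4125 = 231.60 / 0.4125 ≈ 561.455
  x_3 = (0.2150·460 + 0.1925·140 + 0.5250·550) / 0.4125 = 414.60 / 0.4125 ≈ 1005.091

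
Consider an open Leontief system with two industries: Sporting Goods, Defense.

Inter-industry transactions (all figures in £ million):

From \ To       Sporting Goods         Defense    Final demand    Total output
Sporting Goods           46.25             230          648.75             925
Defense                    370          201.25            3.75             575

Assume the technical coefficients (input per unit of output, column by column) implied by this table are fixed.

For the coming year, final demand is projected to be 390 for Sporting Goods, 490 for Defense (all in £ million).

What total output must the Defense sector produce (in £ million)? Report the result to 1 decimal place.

x_2 = 1358.5

Technical coefficients a_ij = z_ij / X_j:
  a_11 = 46.25/925 = 0.05, a_21 = 370/925 = 0.40
  a_12 = 230/575 = 0.40, a_22 = 201.25/575 = 0.35
I − A =
  [   0.95    -0.40]
  [  -0.40     0.65]
det(I−A) = (0.95)(0.65) − (-0.40)(-0.40) = 0.4575
adj(I−A) = [[0.65, 0.40], [0.40, 0.95]]
(I − A)⁻¹ = adj(I−A) / det(I−A) ≈
  [   1.4208     0.8743]
  [   0.8743     2.0765]
x = (I − A)⁻¹ d = adj(I−A)·d / det(I−A), with det(I−A) = 0.4575:
  x_1 = (0.65·390 + 0.40·490) / 0.4575 = 449.50 / 0.4575 ≈ 982.5
  x_2 = (0.40·390 + 0.95·490) / 0.4575 = 621.50 / 0.4575 ≈ 1358.5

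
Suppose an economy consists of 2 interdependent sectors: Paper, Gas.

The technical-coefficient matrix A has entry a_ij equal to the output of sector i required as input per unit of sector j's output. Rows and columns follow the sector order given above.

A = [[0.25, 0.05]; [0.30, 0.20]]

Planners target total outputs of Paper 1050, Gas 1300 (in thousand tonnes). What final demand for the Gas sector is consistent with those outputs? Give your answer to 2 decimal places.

d_2 = 725.00

I − A =
  [   0.75    -0.05]
  [  -0.30     0.80]
d = (I − A) x:
  d_1 = (+0.75)·1050 + (-0.05)·1300 = 722.50
  d_2 = (-0.30)·1050 + (+0.80)·1300 = 725.00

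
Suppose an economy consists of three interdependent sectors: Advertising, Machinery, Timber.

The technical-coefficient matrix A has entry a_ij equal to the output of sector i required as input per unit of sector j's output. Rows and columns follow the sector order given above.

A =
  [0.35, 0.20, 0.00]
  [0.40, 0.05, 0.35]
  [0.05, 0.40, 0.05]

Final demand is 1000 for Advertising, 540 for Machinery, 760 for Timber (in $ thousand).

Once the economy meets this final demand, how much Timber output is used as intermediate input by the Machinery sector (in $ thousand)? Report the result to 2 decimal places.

I − A =
  [   0.65    -0.20     0.00]
  [  -0.40     0.95    -0.35]
  [  -0.05    -0.40     0.95]
Cofactors of I−A, C_ij = (−1)^(i+j)·(minor ij) (rows/columns in the sector order above):
  C_11 = (0.95)(0.95) − (-0.35)(-0.40) = 0.7625
  C_12 = −[(-0.40)(0.95) − (-0.35)(-0.05)] = 0.3975
  C_13 = (-0.40)(-0.40) − (0.95)(-0.05) = 0.2075
  C_21 = −[(-0.20)(0.95) − (0.00)(-0.40)] = 0.1900
  C_22 = (0.65)(0.95) − (0.00)(-0.05) = 0.6175
  C_23 = −[(0.65)(-0.40) − (-0.20)(-0.05)] = 0.2700
  C_31 = (-0.20)(-0.35) − (0.00)(0.95) = 0.0700
  C_32 = −[(0.65)(-0.35) − (0.00)(-0.40)] = 0.2275
  C_33 = (0.65)(0.95) − (-0.20)(-0.40) = 0.5375
det(I−A) = Σ_j (I−A)_1j·C_1j = (0.65)(0.7625) + (-0.20)(0.3975) + (0.00)(0.2075) = 0.416125
adj(I−A) = Cᵀ =
  [ 0.7625   0.1900   0.0700]
  [ 0.3975   0.6175   0.2275]
  [ 0.2075   0.2700   0.5375]
(I − A)⁻¹ = adj(I−A) / det(I−A) ≈
  [   1.8324     0.4566     0.1682]
  [   0.9552     1.4839     0.5467]
  [   0.4986     0.6488     1.2917]
First solve x = (I − A)⁻¹ d = adj(I−A)·d / det(I−A); in particular x_M = (0.3975·1000 + 0.6175·540 + 0.2275·760) / 0.416125 = 903.85 / 0.416125 ≈ 2172.0637.
Intermediate flow from T to M: z_TM = a_TM · x_M = 0.40 × 903.85 / 0.416125 = 361.54 / 0.416125 ≈ 868.83.

z_TM = 868.83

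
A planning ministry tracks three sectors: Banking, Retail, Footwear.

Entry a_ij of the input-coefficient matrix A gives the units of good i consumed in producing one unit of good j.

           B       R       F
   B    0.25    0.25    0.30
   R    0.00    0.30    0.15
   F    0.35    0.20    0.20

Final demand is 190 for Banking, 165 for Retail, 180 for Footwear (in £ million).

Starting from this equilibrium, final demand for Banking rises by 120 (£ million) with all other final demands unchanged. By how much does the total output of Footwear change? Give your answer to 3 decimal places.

Δx_F = 94.572

I − A =
  [   0.75    -0.25    -0.30]
  [   0.00     0.70    -0.15]
  [  -0.35    -0.20     0.80]
Cofactors of I−A, C_ij = (−1)^(i+j)·(minor ij) (rows/columns in the sector order above):
  C_11 = (0.70)(0.80) − (-0.15)(-0.20) = 0.5300
  C_12 = −[(0.00)(0.80) − (-0.15)(-0.35)] = 0.0525
  C_13 = (0.00)(-0.20) − (0.70)(-0.35) = 0.2450
  C_21 = −[(-0.25)(0.80) − (-0.30)(-0.20)] = 0.2600
  C_22 = (0.75)(0.80) − (-0.30)(-0.35) = 0.4950
  C_23 = −[(0.75)(-0.20) − (-0.25)(-0.35)] = 0.2375
  C_31 = (-0.25)(-0.15) − (-0.30)(0.70) = 0.2475
  C_32 = −[(0.75)(-0.15) − (-0.30)(0.00)] = 0.1125
  C_33 = (0.75)(0.70) − (-0.25)(0.00) = 0.5250
det(I−A) = Σ_j (I−A)_1j·C_1j = (0.75)(0.5300) + (-0.25)(0.0525) + (-0.30)(0.2450) = 0.310875
adj(I−A) = Cᵀ =
  [ 0.5300   0.2600   0.2475]
  [ 0.0525   0.4950   0.1125]
  [ 0.2450   0.2375   0.5250]
(I − A)⁻¹ = adj(I−A) / det(I−A) ≈
  [   1.7049     0.8363     0.7961]
  [   0.1689     1.5923     0.3619]
  [   0.7881     0.7640     1.6888]
Δx = (I − A)⁻¹ Δd with Δd having +120 in the Banking component and 0 elsewhere.
So Δx_F = L_FB · (+120), where L_FB = adj(I−A)_FB / det(I−A) = 0.2450 / 0.310875.
Δx_F = 0.2450 × (+120) / 0.310875 = 29.40 / 0.310875 ≈ 94.572.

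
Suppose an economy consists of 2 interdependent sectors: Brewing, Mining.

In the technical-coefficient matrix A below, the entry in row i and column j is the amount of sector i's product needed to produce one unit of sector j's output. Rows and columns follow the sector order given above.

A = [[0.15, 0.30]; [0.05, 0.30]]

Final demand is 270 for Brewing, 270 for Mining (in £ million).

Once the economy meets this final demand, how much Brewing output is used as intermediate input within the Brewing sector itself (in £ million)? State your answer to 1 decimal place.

I − A =
  [   0.85    -0.30]
  [  -0.05     0.70]
det(I−A) = (0.85)(0.70) − (-0.30)(-0.05) = 0.5800
adj(I−A) = [[0.70, 0.30], [0.05, 0.85]]
(I − A)⁻¹ = adj(I−A) / det(I−A) ≈
  [   1.2069     0.5172]
  [   0.0862     1.4655]
First solve x = (I − A)⁻¹ d = adj(I−A)·d / det(I−A); in particular x_1 = (0.70·270 + 0.30·270) / 0.5800 = 270.00 / 0.5800 ≈ 465.517.
Intermediate flow from 1 to 1: z_11 = a_11 · x_1 = 0.15 × 270.00 / 0.5800 = 40.50 / 0.5800 ≈ 69.8.

z_11 = 69.8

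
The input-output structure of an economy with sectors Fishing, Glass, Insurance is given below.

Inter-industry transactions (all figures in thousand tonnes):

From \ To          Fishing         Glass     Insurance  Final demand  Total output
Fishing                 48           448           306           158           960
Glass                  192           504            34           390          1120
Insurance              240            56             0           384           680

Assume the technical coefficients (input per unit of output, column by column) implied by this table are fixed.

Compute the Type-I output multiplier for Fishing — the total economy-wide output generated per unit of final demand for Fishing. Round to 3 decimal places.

Technical coefficients a_ij = z_ij / X_j:
  a_11 = 48/960 = 0.05, a_21 = 192/960 = 0.20, a_31 = 240/960 = 0.25
  a_12 = 448/1120 = 0.40, a_22 = 504/1120 = 0.45, a_32 = 56/1120 = 0.05
  a_13 = 306/680 = 0.45, a_23 = 34/680 = 0.05, a_33 = 0/680 = 0.00
I − A =
  [   0.95    -0.40    -0.45]
  [  -0.20     0.55    -0.05]
  [  -0.25    -0.05     1.00]
Cofactors of I−A, C_ij = (−1)^(i+j)·(minor ij) (rows/columns in the sector order above):
  C_11 = (0.55)(1.00) − (-0.05)(-0.05) = 0.5475
  C_12 = −[(-0.20)(1.00) − (-0.05)(-0.25)] = 0.2125
  C_13 = (-0.20)(-0.05) − (0.55)(-0.25) = 0.1475
  C_21 = −[(-0.40)(1.00) − (-0.45)(-0.05)] = 0.4225
  C_22 = (0.95)(1.00) − (-0.45)(-0.25) = 0.8375
  C_23 = −[(0.95)(-0.05) − (-0.40)(-0.25)] = 0.1475
  C_31 = (-0.40)(-0.05) − (-0.45)(0.55) = 0.2675
  C_32 = −[(0.95)(-0.05) − (-0.45)(-0.20)] = 0.1375
  C_33 = (0.95)(0.55) − (-0.40)(-0.20) = 0.4425
det(I−A) = Σ_j (I−A)_1j·C_1j = (0.95)(0.5475) + (-0.40)(0.2125) + (-0.45)(0.1475) = 0.36875
adj(I−A) = Cᵀ =
  [ 0.5475   0.4225   0.2675]
  [ 0.2125   0.8375   0.1375]
  [ 0.1475   0.1475   0.4425]
(I − A)⁻¹ = adj(I−A) / det(I−A) ≈
  [   1.4847     1.1458     0.7254]
  [   0.5763     2.2712     0.3729]
  [   0.4000     0.4000     1.2000]
The output multiplier for sector j is the column-j sum of the Leontief inverse (I − A)⁻¹ = adj(I−A) / det(I−A).
Column 1 of adj(I−A): (0.5475, 0.2125, 0.1475); det(I−A) = 0.36875.
m_1 = (0.5475 + 0.2125 + 0.1475) / 0.36875 = 0.9075 / 0.36875 ≈ 2.461.

m_1 = 2.461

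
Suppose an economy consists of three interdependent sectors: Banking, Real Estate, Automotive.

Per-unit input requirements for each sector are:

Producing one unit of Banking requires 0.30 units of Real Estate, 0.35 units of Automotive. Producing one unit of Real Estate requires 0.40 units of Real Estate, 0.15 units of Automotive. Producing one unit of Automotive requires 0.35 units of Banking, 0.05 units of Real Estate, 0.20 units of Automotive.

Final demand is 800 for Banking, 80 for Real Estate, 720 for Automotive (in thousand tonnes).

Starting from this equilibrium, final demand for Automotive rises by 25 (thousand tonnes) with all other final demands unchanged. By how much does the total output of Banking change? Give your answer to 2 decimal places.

Δx_B = 13.70

I − A =
  [   1.00     0.00    -0.35]
  [  -0.30     0.60    -0.05]
  [  -0.35    -0.15     0.80]
Cofactors of I−A, C_ij = (−1)^(i+j)·(minor ij) (rows/columns in the sector order above):
  C_11 = (0.60)(0.80) − (-0.05)(-0.15) = 0.4725
  C_12 = −[(-0.30)(0.80) − (-0.05)(-0.35)] = 0.2575
  C_13 = (-0.30)(-0.15) − (0.60)(-0.35) = 0.2550
  C_21 = −[(0.00)(0.80) − (-0.35)(-0.15)] = 0.0525
  C_22 = (1.00)(0.80) − (-0.35)(-0.35) = 0.6775
  C_23 = −[(1.00)(-0.15) − (0.00)(-0.35)] = 0.1500
  C_31 = (0.00)(-0.05) − (-0.35)(0.60) = 0.2100
  C_32 = −[(1.00)(-0.05) − (-0.35)(-0.30)] = 0.1550
  C_33 = (1.00)(0.60) − (0.00)(-0.30) = 0.6000
det(I−A) = Σ_j (I−A)_1j·C_1j = (1.00)(0.4725) + (0.00)(0.2575) + (-0.35)(0.2550) = 0.38325
adj(I−A) = Cᵀ =
  [ 0.4725   0.0525   0.2100]
  [ 0.2575   0.6775   0.1550]
  [ 0.2550   0.1500   0.6000]
(I − A)⁻¹ = adj(I−A) / det(I−A) ≈
  [   1.2329     0.1370     0.5479]
  [   0.6719     1.7678     0.4044]
  [   0.6654     0.3914     1.5656]
Δx = (I − A)⁻¹ Δd with Δd having +25 in the Automotive component and 0 elsewhere.
So Δx_B = L_BA · (+25), where L_BA = adj(I−A)_BA / det(I−A) = 0.2100 / 0.38325.
Δx_B = 0.2100 × (+25) / 0.38325 = 5.25 / 0.38325 ≈ 13.70.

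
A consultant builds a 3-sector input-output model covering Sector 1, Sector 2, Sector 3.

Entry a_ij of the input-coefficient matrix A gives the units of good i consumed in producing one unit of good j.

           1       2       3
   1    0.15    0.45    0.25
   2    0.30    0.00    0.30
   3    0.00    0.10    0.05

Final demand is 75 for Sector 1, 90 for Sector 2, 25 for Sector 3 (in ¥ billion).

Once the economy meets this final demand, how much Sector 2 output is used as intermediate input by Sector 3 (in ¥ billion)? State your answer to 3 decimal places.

I − A =
  [   0.85    -0.45    -0.25]
  [  -0.30     1.00    -0.30]
  [   0.00    -0.10     0.95]
Cofactors of I−A, C_ij = (−1)^(i+j)·(minor ij) (rows/columns in the sector order above):
  C_11 = (1.00)(0.95) − (-0.30)(-0.10) = 0.9200
  C_12 = −[(-0.30)(0.95) − (-0.30)(0.00)] = 0.2850
  C_13 = (-0.30)(-0.10) − (1.00)(0.00) = 0.0300
  C_21 = −[(-0.45)(0.95) − (-0.25)(-0.10)] = 0.4525
  C_22 = (0.85)(0.95) − (-0.25)(0.00) = 0.8075
  C_23 = −[(0.85)(-0.10) − (-0.45)(0.00)] = 0.0850
  C_31 = (-0.45)(-0.30) − (-0.25)(1.00) = 0.3850
  C_32 = −[(0.85)(-0.30) − (-0.25)(-0.30)] = 0.3300
  C_33 = (0.85)(1.00) − (-0.45)(-0.30) = 0.7150
det(I−A) = Σ_j (I−A)_1j·C_1j = (0.85)(0.9200) + (-0.45)(0.2850) + (-0.25)(0.0300) = 0.64625
adj(I−A) = Cᵀ =
  [ 0.9200   0.4525   0.3850]
  [ 0.2850   0.8075   0.3300]
  [ 0.0300   0.0850   0.7150]
(I − A)⁻¹ = adj(I−A) / det(I−A) ≈
  [   1.4236     0.7002     0.5957]
  [   0.4410     1.2495     0.5106]
  [   0.0464     0.1315     1.1064]
First solve x = (I − A)⁻¹ d = adj(I−A)·d / det(I−A); in particular x_3 = (0.0300·75 + 0.0850·90 + 0.7150·25) / 0.64625 = 27.775 / 0.64625 ≈ 42.97872.
Intermediate flow from 2 to 3: z_23 = a_23 · x_3 = 0.30 × 27.775 / 0.64625 = 8.3325 / 0.64625 ≈ 12.894.

z_23 = 12.894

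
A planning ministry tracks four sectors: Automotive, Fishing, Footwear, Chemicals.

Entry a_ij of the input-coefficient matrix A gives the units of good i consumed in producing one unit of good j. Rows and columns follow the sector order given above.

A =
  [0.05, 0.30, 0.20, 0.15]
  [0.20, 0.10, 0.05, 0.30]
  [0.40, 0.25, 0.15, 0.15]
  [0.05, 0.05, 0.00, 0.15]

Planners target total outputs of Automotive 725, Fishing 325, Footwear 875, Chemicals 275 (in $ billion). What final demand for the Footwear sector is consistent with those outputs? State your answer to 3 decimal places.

I − A =
  [   0.95    -0.30    -0.20    -0.15]
  [  -0.20     0.90    -0.05    -0.30]
  [  -0.40    -0.25     0.85    -0.15]
  [  -0.05    -0.05     0.00     0.85]
d = (I − A) x:
  d_1 = (+0.95)·725 + (-0.30)·325 + (-0.20)·875 + (-0.15)·275 = 375.000
  d_2 = (-0.20)·725 + (+0.90)·325 + (-0.05)·875 + (-0.30)·275 = 21.250
  d_3 = (-0.40)·725 + (-0.25)·325 + (+0.85)·875 + (-0.15)·275 = 331.250
  d_4 = (-0.05)·725 + (-0.05)·325 + (+0.00)·875 + (+0.85)·275 = 181.250

d_3 = 331.250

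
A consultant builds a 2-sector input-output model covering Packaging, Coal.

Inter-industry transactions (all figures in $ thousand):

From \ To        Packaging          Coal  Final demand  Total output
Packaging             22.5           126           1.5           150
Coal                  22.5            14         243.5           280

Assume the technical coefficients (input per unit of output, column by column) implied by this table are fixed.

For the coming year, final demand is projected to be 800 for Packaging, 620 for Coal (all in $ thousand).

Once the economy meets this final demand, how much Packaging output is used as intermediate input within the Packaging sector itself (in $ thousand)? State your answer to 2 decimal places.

Technical coefficients a_ij = z_ij / X_j:
  a_PP = 22.5/150 = 0.15, a_CP = 22.5/150 = 0.15
  a_PC = 126/280 = 0.45, a_CC = 14/280 = 0.05
I − A =
  [   0.85    -0.45]
  [  -0.15     0.95]
det(I−A) = (0.85)(0.95) − (-0.45)(-0.15) = 0.7400
adj(I−A) = [[0.95, 0.45], [0.15, 0.85]]
(I − A)⁻¹ = adj(I−A) / det(I−A) ≈
  [   1.2838     0.6081]
  [   0.2027     1.1486]
First solve x = (I − A)⁻¹ d = adj(I−A)·d / det(I−A); in particular x_P = (0.95·800 + 0.45·620) / 0.7400 = 1039.00 / 0.7400 ≈ 1404.0541.
Intermediate flow from P to P: z_PP = a_PP · x_P = 0.15 × 1039.00 / 0.7400 = 155.85 / 0.7400 ≈ 210.61.

z_PP = 210.61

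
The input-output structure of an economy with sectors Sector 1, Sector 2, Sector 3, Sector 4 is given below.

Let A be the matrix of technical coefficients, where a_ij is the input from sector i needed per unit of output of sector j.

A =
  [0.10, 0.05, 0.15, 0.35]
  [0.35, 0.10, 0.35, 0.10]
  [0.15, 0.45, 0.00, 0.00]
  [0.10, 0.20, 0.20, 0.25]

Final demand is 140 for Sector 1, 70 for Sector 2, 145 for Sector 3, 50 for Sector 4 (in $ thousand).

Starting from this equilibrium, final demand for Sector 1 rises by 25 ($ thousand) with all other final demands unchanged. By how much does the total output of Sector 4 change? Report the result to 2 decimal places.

I − A =
  [   0.90    -0.05    -0.15    -0.35]
  [  -0.35     0.90    -0.35    -0.10]
  [  -0.15    -0.45     1.00     0.00]
  [  -0.10    -0.20    -0.20     0.75]
Compute the cofactors C_ij = (−1)^(i+j)·(3×3 minor ij) of I−A; the adjugate is their transpose:
adj(I−A) = Cᵀ =
  [ 0.527875   0.189625   0.199875   0.271625]
  [ 0.314875   0.612625   0.307375   0.228625]
  [ 0.220875   0.304125   0.519875   0.143625]
  [ 0.213250   0.269750   0.247250   0.604250]
det(I−A) = Σ_j (I−A)_1j·C_1j = (0.90)(0.527875) + (-0.05)(0.314875) + (-0.15)(0.220875) + (-0.35)(0.213250) = 0.351575
(I − A)⁻¹ = adj(I−A) / det(I−A) ≈
  [   1.5015     0.5394     0.5685     0.7726]
  [   0.8956     1.7425     0.8743     0.6503]
  [   0.6282     0.8650     1.4787     0.4085]
  [   0.6066     0.7673     0.7033     1.7187]
Δx = (I − A)⁻¹ Δd with Δd having +25 in the Sector 1 component and 0 elsewhere.
So Δx_4 = L_41 · (+25), where L_41 = adj(I−A)_41 / det(I−A) = 0.213250 / 0.351575.
Δx_4 = 0.213250 × (+25) / 0.351575 = 5.33125 / 0.351575 ≈ 15.16.

Δx_4 = 15.16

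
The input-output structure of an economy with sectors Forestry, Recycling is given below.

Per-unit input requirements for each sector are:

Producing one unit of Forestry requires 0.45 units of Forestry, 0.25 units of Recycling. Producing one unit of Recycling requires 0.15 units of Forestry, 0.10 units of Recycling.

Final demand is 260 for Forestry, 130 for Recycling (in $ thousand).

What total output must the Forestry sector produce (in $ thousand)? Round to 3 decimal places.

I − A =
  [   0.55    -0.15]
  [  -0.25     0.90]
det(I−A) = (0.55)(0.90) − (-0.15)(-0.25) = 0.4575
adj(I−A) = [[0.90, 0.15], [0.25, 0.55]]
(I − A)⁻¹ = adj(I−A) / det(I−A) ≈
  [   1.9672     0.3279]
  [   0.5464     1.2022]
x = (I − A)⁻¹ d = adj(I−A)·d / det(I−A), with det(I−A) = 0.4575:
  x_1 = (0.90·260 + 0.15·130) / 0.4575 = 253.50 / 0.4575 ≈ 554.098
  x_2 = (0.25·260 + 0.55·130) / 0.4575 = 136.50 / 0.4575 ≈ 298.361

x_1 = 554.098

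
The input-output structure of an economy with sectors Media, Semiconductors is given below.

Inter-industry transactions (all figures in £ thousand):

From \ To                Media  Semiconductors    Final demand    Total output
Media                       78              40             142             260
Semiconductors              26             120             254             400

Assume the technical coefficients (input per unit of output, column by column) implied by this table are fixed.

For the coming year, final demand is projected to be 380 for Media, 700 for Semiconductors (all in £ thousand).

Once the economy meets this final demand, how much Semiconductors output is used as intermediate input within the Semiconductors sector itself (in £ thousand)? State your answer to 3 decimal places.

z_22 = 330.000

Technical coefficients a_ij = z_ij / X_j:
  a_11 = 78/260 = 0.30, a_21 = 26/260 = 0.10
  a_12 = 40/400 = 0.10, a_22 = 120/400 = 0.30
I − A =
  [   0.70    -0.10]
  [  -0.10     0.70]
det(I−A) = (0.70)(0.70) − (-0.10)(-0.10) = 0.4800
adj(I−A) = [[0.70, 0.10], [0.10, 0.70]]
(I − A)⁻¹ = adj(I−A) / det(I−A) ≈
  [   1.4583     0.2083]
  [   0.2083     1.4583]
First solve x = (I − A)⁻¹ d = adj(I−A)·d / det(I−A); in particular x_2 = (0.10·380 + 0.70·700) / 0.4800 = 528.00 / 0.4800 = 1100.00000.
Intermediate flow from 2 to 2: z_22 = a_22 · x_2 = 0.30 × 528.00 / 0.4800 = 158.40 / 0.4800 = 330.000.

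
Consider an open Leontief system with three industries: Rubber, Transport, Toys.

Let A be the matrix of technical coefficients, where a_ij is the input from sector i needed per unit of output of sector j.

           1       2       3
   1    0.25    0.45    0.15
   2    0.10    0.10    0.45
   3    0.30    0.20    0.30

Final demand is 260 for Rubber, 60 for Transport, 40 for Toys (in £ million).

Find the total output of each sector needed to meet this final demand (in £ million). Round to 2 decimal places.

x_1 = 648.47, x_2 = 357.29, x_3 = 437.14

I − A =
  [   0.75    -0.45    -0.15]
  [  -0.10     0.90    -0.45]
  [  -0.30    -0.20     0.70]
Cofactors of I−A, C_ij = (−1)^(i+j)·(minor ij) (rows/columns in the sector order above):
  C_11 = (0.90)(0.70) − (-0.45)(-0.20) = 0.5400
  C_12 = −[(-0.10)(0.70) − (-0.45)(-0.30)] = 0.2050
  C_13 = (-0.10)(-0.20) − (0.90)(-0.30) = 0.2900
  C_21 = −[(-0.45)(0.70) − (-0.15)(-0.20)] = 0.3450
  C_22 = (0.75)(0.70) − (-0.15)(-0.30) = 0.4800
  C_23 = −[(0.75)(-0.20) − (-0.45)(-0.30)] = 0.2850
  C_31 = (-0.45)(-0.45) − (-0.15)(0.90) = 0.3375
  C_32 = −[(0.75)(-0.45) − (-0.15)(-0.10)] = 0.3525
  C_33 = (0.75)(0.90) − (-0.45)(-0.10) = 0.6300
det(I−A) = Σ_j (I−A)_1j·C_1j = (0.75)(0.5400) + (-0.45)(0.2050) + (-0.15)(0.2900) = 0.26925
adj(I−A) = Cᵀ =
  [ 0.5400   0.3450   0.3375]
  [ 0.2050   0.4800   0.3525]
  [ 0.2900   0.2850   0.6300]
(I − A)⁻¹ = adj(I−A) / det(I−A) ≈
  [   2.0056     1.2813     1.2535]
  [   0.7614     1.7827     1.3092]
  [   1.0771     1.0585     2.3398]
x = (I − A)⁻¹ d = adj(I−A)·d / det(I−A), with det(I−A) = 0.26925:
  x_1 = (0.5400·260 + 0.3450·60 + 0.3375·40) / 0.26925 = 174.60 / 0.26925 ≈ 648.47
  x_2 = (0.2050·260 + 0.4800·60 + 0.3525·40) / 0.26925 = 96.20 / 0.26925 ≈ 357.29
  x_3 = (0.2900·260 + 0.2850·60 + 0.6300·40) / 0.26925 = 117.70 / 0.26925 ≈ 437.14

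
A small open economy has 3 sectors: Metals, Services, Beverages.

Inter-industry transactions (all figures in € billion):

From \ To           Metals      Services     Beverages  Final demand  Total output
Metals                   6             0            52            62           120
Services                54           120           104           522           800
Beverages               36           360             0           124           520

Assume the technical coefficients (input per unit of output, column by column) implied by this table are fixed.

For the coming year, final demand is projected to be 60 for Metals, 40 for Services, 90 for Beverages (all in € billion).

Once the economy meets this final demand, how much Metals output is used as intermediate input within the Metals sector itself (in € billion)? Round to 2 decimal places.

Technical coefficients a_ij = z_ij / X_j:
  a_MM = 6/120 = 0.05, a_SM = 54/120 = 0.45, a_BM = 36/120 = 0.30
  a_MS = 0/800 = 0.00, a_SS = 120/800 = 0.15, a_BS = 360/800 = 0.45
  a_MB = 52/520 = 0.10, a_SB = 104/520 = 0.20, a_BB = 0/520 = 0.00
I − A =
  [   0.95     0.00    -0.10]
  [  -0.45     0.85    -0.20]
  [  -0.30    -0.45     1.00]
Cofactors of I−A, C_ij = (−1)^(i+j)·(minor ij) (rows/columns in the sector order above):
  C_11 = (0.85)(1.00) − (-0.20)(-0.45) = 0.7600
  C_12 = −[(-0.45)(1.00) − (-0.20)(-0.30)] = 0.5100
  C_13 = (-0.45)(-0.45) − (0.85)(-0.30) = 0.4575
  C_21 = −[(0.00)(1.00) − (-0.10)(-0.45)] = 0.0450
  C_22 = (0.95)(1.00) − (-0.10)(-0.30) = 0.9200
  C_23 = −[(0.95)(-0.45) − (0.00)(-0.30)] = 0.4275
  C_31 = (0.00)(-0.20) − (-0.10)(0.85) = 0.0850
  C_32 = −[(0.95)(-0.20) − (-0.10)(-0.45)] = 0.2350
  C_33 = (0.95)(0.85) − (0.00)(-0.45) = 0.8075
det(I−A) = Σ_j (I−A)_1j·C_1j = (0.95)(0.7600) + (0.00)(0.5100) + (-0.10)(0.4575) = 0.67625
adj(I−A) = Cᵀ =
  [ 0.7600   0.0450   0.0850]
  [ 0.5100   0.9200   0.2350]
  [ 0.4575   0.4275   0.8075]
(I − A)⁻¹ = adj(I−A) / det(I−A) ≈
  [   1.1238     0.0665     0.1257]
  [   0.7542     1.3604     0.3475]
  [   0.6765     0.6322     1.1941]
First solve x = (I − A)⁻¹ d = adj(I−A)·d / det(I−A); in particular x_M = (0.7600·60 + 0.0450·40 + 0.0850·90) / 0.67625 = 55.05 / 0.67625 ≈ 81.4048.
Intermediate flow from M to M: z_MM = a_MM · x_M = 0.05 × 55.05 / 0.67625 = 2.7525 / 0.67625 ≈ 4.07.

z_MM = 4.07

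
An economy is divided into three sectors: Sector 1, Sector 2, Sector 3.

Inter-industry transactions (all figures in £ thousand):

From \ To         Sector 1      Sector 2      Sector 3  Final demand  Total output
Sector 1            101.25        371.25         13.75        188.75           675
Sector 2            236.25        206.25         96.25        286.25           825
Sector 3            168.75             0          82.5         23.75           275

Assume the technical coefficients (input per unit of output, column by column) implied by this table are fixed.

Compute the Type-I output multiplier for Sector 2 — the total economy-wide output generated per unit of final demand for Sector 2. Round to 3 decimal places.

Technical coefficients a_ij = z_ij / X_j:
  a_11 = 101.25/675 = 0.15, a_21 = 236.25/675 = 0.35, a_31 = 168.75/675 = 0.25
  a_12 = 371.25/825 = 0.45, a_22 = 206.25/825 = 0.25, a_32 = 0/825 = 0.00
  a_13 = 13.75/275 = 0.05, a_23 = 96.25/275 = 0.35, a_33 = 82.5/275 = 0.30
I − A =
  [   0.85    -0.45    -0.05]
  [  -0.35     0.75    -0.35]
  [  -0.25     0.00     0.70]
Cofactors of I−A, C_ij = (−1)^(i+j)·(minor ij) (rows/columns in the sector order above):
  C_11 = (0.75)(0.70) − (-0.35)(0.00) = 0.5250
  C_12 = −[(-0.35)(0.70) − (-0.35)(-0.25)] = 0.3325
  C_13 = (-0.35)(0.00) − (0.75)(-0.25) = 0.1875
  C_21 = −[(-0.45)(0.70) − (-0.05)(0.00)] = 0.3150
  C_22 = (0.85)(0.70) − (-0.05)(-0.25) = 0.5825
  C_23 = −[(0.85)(0.00) − (-0.45)(-0.25)] = 0.1125
  C_31 = (-0.45)(-0.35) − (-0.05)(0.75) = 0.1950
  C_32 = −[(0.85)(-0.35) − (-0.05)(-0.35)] = 0.3150
  C_33 = (0.85)(0.75) − (-0.45)(-0.35) = 0.4800
det(I−A) = Σ_j (I−A)_1j·C_1j = (0.85)(0.5250) + (-0.45)(0.3325) + (-0.05)(0.1875) = 0.28725
adj(I−A) = Cᵀ =
  [ 0.5250   0.3150   0.1950]
  [ 0.3325   0.5825   0.3150]
  [ 0.1875   0.1125   0.4800]
(I − A)⁻¹ = adj(I−A) / det(I−A) ≈
  [   1.8277     1.0966     0.6789]
  [   1.1575     2.0279     1.0966]
  [   0.6527     0.3916     1.6710]
The output multiplier for sector j is the column-j sum of the Leontief inverse (I − A)⁻¹ = adj(I−A) / det(I−A).
Column 2 of adj(I−A): (0.3150, 0.5825, 0.1125); det(I−A) = 0.28725.
m_2 = (0.3150 + 0.5825 + 0.1125) / 0.28725 = 1.01 / 0.28725 ≈ 3.516.

m_2 = 3.516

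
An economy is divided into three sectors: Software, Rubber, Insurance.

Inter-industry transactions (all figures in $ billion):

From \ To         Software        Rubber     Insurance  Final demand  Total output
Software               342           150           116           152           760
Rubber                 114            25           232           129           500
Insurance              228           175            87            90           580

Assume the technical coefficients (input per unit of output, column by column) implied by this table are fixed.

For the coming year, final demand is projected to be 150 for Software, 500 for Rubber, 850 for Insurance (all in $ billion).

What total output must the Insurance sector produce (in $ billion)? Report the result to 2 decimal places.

x_I = 2652.25

Technical coefficients a_ij = z_ij / X_j:
  a_SS = 342/760 = 0.45, a_RS = 114/760 = 0.15, a_IS = 228/760 = 0.30
  a_SR = 150/500 = 0.30, a_RR = 25/500 = 0.05, a_IR = 175/500 = 0.35
  a_SI = 116/580 = 0.20, a_RI = 232/580 = 0.40, a_II = 87/580 = 0.15
I − A =
  [   0.55    -0.30    -0.20]
  [  -0.15     0.95    -0.40]
  [  -0.30    -0.35     0.85]
Cofactors of I−A, C_ij = (−1)^(i+j)·(minor ij) (rows/columns in the sector order above):
  C_11 = (0.95)(0.85) − (-0.40)(-0.35) = 0.6675
  C_12 = −[(-0.15)(0.85) − (-0.40)(-0.30)] = 0.2475
  C_13 = (-0.15)(-0.35) − (0.95)(-0.30) = 0.3375
  C_21 = −[(-0.30)(0.85) − (-0.20)(-0.35)] = 0.3250
  C_22 = (0.55)(0.85) − (-0.20)(-0.30) = 0.4075
  C_23 = −[(0.55)(-0.35) − (-0.30)(-0.30)] = 0.2825
  C_31 = (-0.30)(-0.40) − (-0.20)(0.95) = 0.3100
  C_32 = −[(0.55)(-0.40) − (-0.20)(-0.15)] = 0.2500
  C_33 = (0.55)(0.95) − (-0.30)(-0.15) = 0.4775
det(I−A) = Σ_j (I−A)_1j·C_1j = (0.55)(0.6675) + (-0.30)(0.2475) + (-0.20)(0.3375) = 0.225375
adj(I−A) = Cᵀ =
  [ 0.6675   0.3250   0.3100]
  [ 0.2475   0.4075   0.2500]
  [ 0.3375   0.2825   0.4775]
(I − A)⁻¹ = adj(I−A) / det(I−A) ≈
  [   2.9617     1.4420     1.3755]
  [   1.0982     1.8081     1.1093]
  [   1.4975     1.2535     2.1187]
x = (I − A)⁻¹ d = adj(I−A)·d / det(I−A), with det(I−A) = 0.225375:
  x_S = (0.6675·150 + 0.3250·500 + 0.3100·850) / 0.225375 = 526.125 / 0.225375 ≈ 2334.44
  x_R = (0.2475·150 + 0.4075·500 + 0.2500·850) / 0.225375 = 453.375 / 0.225375 ≈ 2011.65
  x_I = (0.3375·150 + 0.2825·500 + 0.4775·850) / 0.225375 = 597.75 / 0.225375 ≈ 2652.25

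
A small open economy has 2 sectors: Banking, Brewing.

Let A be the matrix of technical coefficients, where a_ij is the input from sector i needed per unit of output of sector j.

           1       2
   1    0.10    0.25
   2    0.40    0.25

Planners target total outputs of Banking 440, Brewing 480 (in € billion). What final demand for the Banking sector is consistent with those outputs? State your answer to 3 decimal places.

I − A =
  [   0.90    -0.25]
  [  -0.40     0.75]
d = (I − A) x:
  d_1 = (+0.90)·440 + (-0.25)·480 = 276.000
  d_2 = (-0.40)·440 + (+0.75)·480 = 184.000

d_1 = 276.000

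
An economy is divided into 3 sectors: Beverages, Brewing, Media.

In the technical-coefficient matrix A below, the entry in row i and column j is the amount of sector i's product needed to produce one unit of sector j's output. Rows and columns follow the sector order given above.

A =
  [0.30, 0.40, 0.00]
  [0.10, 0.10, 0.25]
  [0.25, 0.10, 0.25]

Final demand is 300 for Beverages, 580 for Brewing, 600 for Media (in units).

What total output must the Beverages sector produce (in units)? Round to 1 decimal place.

I − A =
  [   0.70    -0.40     0.00]
  [  -0.10     0.90    -0.25]
  [  -0.25    -0.10     0.75]
Cofactors of I−A, C_ij = (−1)^(i+j)·(minor ij) (rows/columns in the sector order above):
  C_11 = (0.90)(0.75) − (-0.25)(-0.10) = 0.6500
  C_12 = −[(-0.10)(0.75) − (-0.25)(-0.25)] = 0.1375
  C_13 = (-0.10)(-0.10) − (0.90)(-0.25) = 0.2350
  C_21 = −[(-0.40)(0.75) − (0.00)(-0.10)] = 0.3000
  C_22 = (0.70)(0.75) − (0.00)(-0.25) = 0.5250
  C_23 = −[(0.70)(-0.10) − (-0.40)(-0.25)] = 0.1700
  C_31 = (-0.40)(-0.25) − (0.00)(0.90) = 0.1000
  C_32 = −[(0.70)(-0.25) − (0.00)(-0.10)] = 0.1750
  C_33 = (0.70)(0.90) − (-0.40)(-0.10) = 0.5900
det(I−A) = Σ_j (I−A)_1j·C_1j = (0.70)(0.6500) + (-0.40)(0.1375) + (0.00)(0.2350) = 0.4000
adj(I−A) = Cᵀ =
  [ 0.6500   0.3000   0.1000]
  [ 0.1375   0.5250   0.1750]
  [ 0.2350   0.1700   0.5900]
(I − A)⁻¹ = adj(I−A) / det(I−A) ≈
  [   1.6250     0.7500     0.2500]
  [   0.3438     1.3125     0.4375]
  [   0.5875     0.4250     1.4750]
x = (I − A)⁻¹ d = adj(I−A)·d / det(I−A), with det(I−A) = 0.4000:
  x_1 = (0.6500·300 + 0.3000·580 + 0.1000·600) / 0.4000 = 429.00 / 0.4000 = 1072.5
  x_2 = (0.1375·300 + 0.5250·580 + 0.1750·600) / 0.4000 = 450.75 / 0.4000 ≈ 1126.9
  x_3 = (0.2350·300 + 0.1700·580 + 0.5900·600) / 0.4000 = 523.10 / 0.4000 ≈ 1307.8

x_1 = 1072.5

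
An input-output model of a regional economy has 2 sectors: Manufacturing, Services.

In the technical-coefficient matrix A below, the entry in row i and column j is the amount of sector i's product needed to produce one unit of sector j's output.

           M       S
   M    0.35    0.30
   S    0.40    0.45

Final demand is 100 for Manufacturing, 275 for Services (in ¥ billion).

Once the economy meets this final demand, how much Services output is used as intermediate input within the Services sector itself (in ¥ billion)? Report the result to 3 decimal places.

z_SS = 414.474

I − A =
  [   0.65    -0.30]
  [  -0.40     0.55]
det(I−A) = (0.65)(0.55) − (-0.30)(-0.40) = 0.2375
adj(I−A) = [[0.55, 0.30], [0.40, 0.65]]
(I − A)⁻¹ = adj(I−A) / det(I−A) ≈
  [   2.3158     1.2632]
  [   1.6842     2.7368]
First solve x = (I − A)⁻¹ d = adj(I−A)·d / det(I−A); in particular x_S = (0.40·100 + 0.65·275) / 0.2375 = 218.75 / 0.2375 ≈ 921.05263.
Intermediate flow from S to S: z_SS = a_SS · x_S = 0.45 × 218.75 / 0.2375 = 98.4375 / 0.2375 ≈ 414.474.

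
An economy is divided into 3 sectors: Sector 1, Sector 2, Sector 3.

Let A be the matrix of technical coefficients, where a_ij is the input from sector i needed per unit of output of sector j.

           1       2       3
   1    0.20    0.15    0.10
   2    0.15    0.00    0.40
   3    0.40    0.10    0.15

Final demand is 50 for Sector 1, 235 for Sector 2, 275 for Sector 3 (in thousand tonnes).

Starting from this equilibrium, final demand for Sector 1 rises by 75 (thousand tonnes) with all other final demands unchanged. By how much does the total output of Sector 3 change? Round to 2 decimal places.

I − A =
  [   0.80    -0.15    -0.10]
  [  -0.15     1.00    -0.40]
  [  -0.40    -0.10     0.85]
Cofactors of I−A, C_ij = (−1)^(i+j)·(minor ij) (rows/columns in the sector order above):
  C_11 = (1.00)(0.85) − (-0.40)(-0.10) = 0.8100
  C_12 = −[(-0.15)(0.85) − (-0.40)(-0.40)] = 0.2875
  C_13 = (-0.15)(-0.10) − (1.00)(-0.40) = 0.4150
  C_21 = −[(-0.15)(0.85) − (-0.10)(-0.10)] = 0.1375
  C_22 = (0.80)(0.85) − (-0.10)(-0.40) = 0.6400
  C_23 = −[(0.80)(-0.10) − (-0.15)(-0.40)] = 0.1400
  C_31 = (-0.15)(-0.40) − (-0.10)(1.00) = 0.1600
  C_32 = −[(0.80)(-0.40) − (-0.10)(-0.15)] = 0.3350
  C_33 = (0.80)(1.00) − (-0.15)(-0.15) = 0.7775
det(I−A) = Σ_j (I−A)_1j·C_1j = (0.80)(0.8100) + (-0.15)(0.2875) + (-0.10)(0.4150) = 0.563375
adj(I−A) = Cᵀ =
  [ 0.8100   0.1375   0.1600]
  [ 0.2875   0.6400   0.3350]
  [ 0.4150   0.1400   0.7775]
(I − A)⁻¹ = adj(I−A) / det(I−A) ≈
  [   1.4378     0.2441     0.2840]
  [   0.5103     1.1360     0.5946]
  [   0.7366     0.2485     1.3801]
Δx = (I − A)⁻¹ Δd with Δd having +75 in the Sector 1 component and 0 elsewhere.
So Δx_3 = L_31 · (+75), where L_31 = adj(I−A)_31 / det(I−A) = 0.4150 / 0.563375.
Δx_3 = 0.4150 × (+75) / 0.563375 = 31.125 / 0.563375 ≈ 55.25.

Δx_3 = 55.25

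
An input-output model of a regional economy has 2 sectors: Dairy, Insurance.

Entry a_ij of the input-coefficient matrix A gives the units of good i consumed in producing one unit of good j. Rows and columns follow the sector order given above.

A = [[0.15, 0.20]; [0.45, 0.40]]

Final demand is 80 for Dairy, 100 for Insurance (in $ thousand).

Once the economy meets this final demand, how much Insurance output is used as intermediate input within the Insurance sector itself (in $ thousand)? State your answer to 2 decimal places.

I − A =
  [   0.85    -0.20]
  [  -0.45     0.60]
det(I−A) = (0.85)(0.60) − (-0.20)(-0.45) = 0.4200
adj(I−A) = [[0.60, 0.20], [0.45, 0.85]]
(I − A)⁻¹ = adj(I−A) / det(I−A) ≈
  [   1.4286     0.4762]
  [   1.0714     2.0238]
First solve x = (I − A)⁻¹ d = adj(I−A)·d / det(I−A); in particular x_2 = (0.45·80 + 0.85·100) / 0.4200 = 121.00 / 0.4200 ≈ 288.0952.
Intermediate flow from 2 to 2: z_22 = a_22 · x_2 = 0.40 × 121.00 / 0.4200 = 48.40 / 0.4200 ≈ 115.24.

z_22 = 115.24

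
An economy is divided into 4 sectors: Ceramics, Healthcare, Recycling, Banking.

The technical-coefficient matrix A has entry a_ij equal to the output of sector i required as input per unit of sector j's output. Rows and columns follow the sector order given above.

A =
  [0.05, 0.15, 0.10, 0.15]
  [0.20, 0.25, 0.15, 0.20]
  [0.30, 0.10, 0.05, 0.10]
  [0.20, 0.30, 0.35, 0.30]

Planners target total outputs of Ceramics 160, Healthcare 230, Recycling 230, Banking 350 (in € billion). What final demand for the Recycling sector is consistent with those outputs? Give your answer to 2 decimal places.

d_R = 112.50

I − A =
  [   0.95    -0.15    -0.10    -0.15]
  [  -0.20     0.75    -0.15    -0.20]
  [  -0.30    -0.10     0.95    -0.10]
  [  -0.20    -0.30    -0.35     0.70]
d = (I − A) x:
  d_C = (+0.95)·160 + (-0.15)·230 + (-0.10)·230 + (-0.15)·350 = 42.00
  d_H = (-0.20)·160 + (+0.75)·230 + (-0.15)·230 + (-0.20)·350 = 36.00
  d_R = (-0.30)·160 + (-0.10)·230 + (+0.95)·230 + (-0.10)·350 = 112.50
  d_B = (-0.20)·160 + (-0.30)·230 + (-0.35)·230 + (+0.70)·350 = 63.50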